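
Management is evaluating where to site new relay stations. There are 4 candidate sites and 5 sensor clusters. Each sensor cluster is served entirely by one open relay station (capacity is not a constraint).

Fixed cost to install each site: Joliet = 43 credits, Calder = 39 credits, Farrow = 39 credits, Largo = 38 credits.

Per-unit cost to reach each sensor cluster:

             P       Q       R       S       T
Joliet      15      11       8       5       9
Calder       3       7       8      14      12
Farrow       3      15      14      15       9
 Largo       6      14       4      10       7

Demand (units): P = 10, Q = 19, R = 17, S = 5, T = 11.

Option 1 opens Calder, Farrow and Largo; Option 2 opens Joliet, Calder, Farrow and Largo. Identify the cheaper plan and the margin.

Option 1: {Calder, Farrow, Largo}: P→Calder 3·10=30, Q→Calder 7·19=133, R→Largo 4·17=68, S→Largo 10·5=50, T→Largo 7·11=77. Service 358; fixed 116; total 474.
Option 2: {Joliet, Calder, Farrow, Largo}: P→Calder 3·10=30, Q→Calder 7·19=133, R→Largo 4·17=68, S→Joliet 5·5=25, T→Largo 7·11=77. Service 333; fixed 159; total 492.
Difference: |474 − 492| = 18.

Option 1 is cheaper by 18.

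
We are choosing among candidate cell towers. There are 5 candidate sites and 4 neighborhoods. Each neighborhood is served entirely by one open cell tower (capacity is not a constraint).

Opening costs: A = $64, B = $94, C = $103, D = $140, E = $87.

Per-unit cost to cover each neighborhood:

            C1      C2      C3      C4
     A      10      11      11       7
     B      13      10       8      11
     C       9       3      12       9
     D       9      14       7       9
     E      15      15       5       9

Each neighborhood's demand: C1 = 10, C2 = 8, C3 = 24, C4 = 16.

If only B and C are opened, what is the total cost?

Each neighborhood is assigned to its cheapest site among the open ones.
{B, C}: C1→C 9·10=90, C2→C 3·8=24, C3→B 8·24=192, C4→C 9·16=144. Service 450; fixed 197; total 647.

Total cost: 647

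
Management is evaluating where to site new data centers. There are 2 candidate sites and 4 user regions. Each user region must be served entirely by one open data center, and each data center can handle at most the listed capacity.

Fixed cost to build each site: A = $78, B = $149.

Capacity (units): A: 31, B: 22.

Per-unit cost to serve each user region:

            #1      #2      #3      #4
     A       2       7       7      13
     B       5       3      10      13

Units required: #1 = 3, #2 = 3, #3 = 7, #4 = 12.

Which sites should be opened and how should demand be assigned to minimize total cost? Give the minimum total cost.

Open {A}: #1→A 2·3=6, #2→A 7·3=21, #3→A 7·7=49, #4→A 13·12=156.
Loads: A carries 25/31. Service 232; fixed 78; total 310.
Next best feasible plan costs 447.

Minimum total cost: 310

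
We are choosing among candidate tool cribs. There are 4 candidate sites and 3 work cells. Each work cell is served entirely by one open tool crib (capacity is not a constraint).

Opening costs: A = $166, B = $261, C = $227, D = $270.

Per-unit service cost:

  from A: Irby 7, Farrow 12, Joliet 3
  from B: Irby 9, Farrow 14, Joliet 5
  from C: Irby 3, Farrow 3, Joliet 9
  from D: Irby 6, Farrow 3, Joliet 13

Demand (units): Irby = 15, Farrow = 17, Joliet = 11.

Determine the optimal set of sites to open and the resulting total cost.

Open C only; minimum total cost 422.

For any fixed open set, each work cell goes to its cheapest open site; total = fixed + service.
{C}: Irby→C 3·15=45, Farrow→C 3·17=51, Joliet→C 9·11=99. Service 195; fixed 227; total 422.
{A}: service 342 + fixed 166 = 508
{A, C}: Irby→C 3·15=45, Farrow→C 3·17=51, Joliet→A 3·11=33. Service 129; fixed 393; total 522.
{A, B, C, D}: service 129 + fixed 924 = 1053
No other subset beats 422.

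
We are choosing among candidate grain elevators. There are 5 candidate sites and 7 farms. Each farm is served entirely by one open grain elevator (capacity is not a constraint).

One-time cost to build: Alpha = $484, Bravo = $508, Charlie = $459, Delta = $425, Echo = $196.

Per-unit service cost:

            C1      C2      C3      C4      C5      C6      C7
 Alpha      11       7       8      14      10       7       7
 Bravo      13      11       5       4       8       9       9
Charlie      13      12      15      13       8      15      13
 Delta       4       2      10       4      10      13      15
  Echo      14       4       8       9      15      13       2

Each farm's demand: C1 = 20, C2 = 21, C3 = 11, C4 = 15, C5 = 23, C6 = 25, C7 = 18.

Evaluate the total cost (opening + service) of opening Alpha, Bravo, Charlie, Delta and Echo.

Total cost: 2704

Each farm is assigned to its cheapest site among the open ones.
{Alpha, Bravo, Charlie, Delta, Echo}: C1→Delta 4·20=80, C2→Delta 2·21=42, C3→Bravo 5·11=55, C4→Bravo 4·15=60, C5→Bravo 8·23=184, C6→Alpha 7·25=175, C7→Echo 2·18=36. Service 632; fixed 2072; total 2704.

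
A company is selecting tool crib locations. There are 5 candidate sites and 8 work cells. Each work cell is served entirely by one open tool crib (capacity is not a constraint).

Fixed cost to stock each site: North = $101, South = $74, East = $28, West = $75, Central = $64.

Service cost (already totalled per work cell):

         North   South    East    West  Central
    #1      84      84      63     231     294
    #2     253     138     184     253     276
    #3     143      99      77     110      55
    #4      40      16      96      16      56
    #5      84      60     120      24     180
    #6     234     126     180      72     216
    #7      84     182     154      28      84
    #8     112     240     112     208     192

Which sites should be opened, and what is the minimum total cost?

For any fixed open set, each work cell goes to its cheapest open site; total = fixed + service.
{East, West}: #1→East 63, #2→East 184, #3→East 77, #4→West 16, #5→West 24, #6→West 72, #7→West 28, #8→East 112. Service 576; fixed 103; total 679.
{South, East, West}: #1→East 63, #2→South 138, #3→East 77, #4→South 16, #5→West 24, #6→West 72, #7→West 28, #8→East 112. Service 530; fixed 177; total 707.
{East, West, Central}: #1→East 63, #2→East 184, #3→Central 55, #4→West 16, #5→West 24, #6→West 72, #7→West 28, #8→East 112. Service 554; fixed 167; total 721.
{North, South, East, West, Central}: #1→East 63, #2→South 138, #3→Central 55, #4→South 16, #5→West 24, #6→West 72, #7→West 28, #8→North 112. Service 508; fixed 342; total 850.
No other subset beats 679.

Open East and West; minimum total cost 679.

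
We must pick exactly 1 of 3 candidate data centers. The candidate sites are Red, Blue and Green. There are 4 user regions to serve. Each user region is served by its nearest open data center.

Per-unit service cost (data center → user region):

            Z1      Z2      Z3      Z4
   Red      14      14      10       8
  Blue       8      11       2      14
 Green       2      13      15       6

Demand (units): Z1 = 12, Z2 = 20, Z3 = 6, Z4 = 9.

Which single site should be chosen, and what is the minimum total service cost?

With exactly 1 open, each user region uses its cheapest among the chosen.
{Green}: Z1→Green 2·12=24, Z2→Green 13·20=260, Z3→Green 15·6=90, Z4→Green 6·9=54. Service cost 428.
{Blue}: service cost 454
{Red}: service cost 580
Among all 3 size-1 choices, {Green} is lowest.

Choose Green only; total service cost 428.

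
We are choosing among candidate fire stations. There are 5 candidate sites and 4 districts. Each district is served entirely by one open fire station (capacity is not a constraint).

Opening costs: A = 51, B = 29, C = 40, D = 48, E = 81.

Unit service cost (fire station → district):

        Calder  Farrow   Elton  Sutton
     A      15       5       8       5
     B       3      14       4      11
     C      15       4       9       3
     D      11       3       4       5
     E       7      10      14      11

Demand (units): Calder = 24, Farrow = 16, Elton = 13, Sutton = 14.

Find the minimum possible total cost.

For any fixed open set, each district goes to its cheapest open site; total = fixed + service.
{B, C}: Calder→B 3·24=72, Farrow→C 4·16=64, Elton→B 4·13=52, Sutton→C 3·14=42. Service 230; fixed 69; total 299.
{B, D}: Calder→B 3·24=72, Farrow→D 3·16=48, Elton→B 4·13=52, Sutton→D 5·14=70. Service 242; fixed 77; total 319.
{B, C, D}: Calder→B 3·24=72, Farrow→D 3·16=48, Elton→B 4·13=52, Sutton→C 3·14=42. Service 214; fixed 117; total 331.
{A, B, C, D, E}: service 214 + fixed 249 = 463
No other subset beats 299.

Minimum total cost: 299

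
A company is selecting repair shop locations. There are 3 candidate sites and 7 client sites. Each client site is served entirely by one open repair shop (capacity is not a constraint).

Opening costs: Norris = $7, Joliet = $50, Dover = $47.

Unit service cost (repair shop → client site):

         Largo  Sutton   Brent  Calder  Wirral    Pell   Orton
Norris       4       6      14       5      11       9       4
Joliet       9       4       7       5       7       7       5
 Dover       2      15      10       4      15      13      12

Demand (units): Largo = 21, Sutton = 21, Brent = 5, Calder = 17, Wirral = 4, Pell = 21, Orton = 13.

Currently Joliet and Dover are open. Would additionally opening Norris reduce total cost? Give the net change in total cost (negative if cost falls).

Current service cost with {Joliet, Dover}: 469.
Adding Norris: each client site re-picks its cheapest; new service cost 456, saving 13.
Extra fixed cost: 7. Net change = 7 − 13 = -6.
(Totals: 566 → 560.)

Yes — net change −6 (cost falls by 6).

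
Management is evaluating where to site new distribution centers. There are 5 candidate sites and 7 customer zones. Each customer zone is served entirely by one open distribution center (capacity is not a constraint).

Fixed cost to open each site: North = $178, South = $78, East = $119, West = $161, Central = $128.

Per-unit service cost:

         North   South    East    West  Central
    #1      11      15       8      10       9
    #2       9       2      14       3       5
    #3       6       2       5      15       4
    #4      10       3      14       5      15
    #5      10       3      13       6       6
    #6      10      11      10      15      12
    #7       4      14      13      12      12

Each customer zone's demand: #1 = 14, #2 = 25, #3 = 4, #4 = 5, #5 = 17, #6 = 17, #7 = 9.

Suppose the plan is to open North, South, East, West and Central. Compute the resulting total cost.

Total cost: 1106

Each customer zone is assigned to its cheapest site among the open ones.
{North, South, East, West, Central}: #1→East 8·14=112, #2→South 2·25=50, #3→South 2·4=8, #4→South 3·5=15, #5→South 3·17=51, #6→North 10·17=170, #7→North 4·9=36. Service 442; fixed 664; total 1106.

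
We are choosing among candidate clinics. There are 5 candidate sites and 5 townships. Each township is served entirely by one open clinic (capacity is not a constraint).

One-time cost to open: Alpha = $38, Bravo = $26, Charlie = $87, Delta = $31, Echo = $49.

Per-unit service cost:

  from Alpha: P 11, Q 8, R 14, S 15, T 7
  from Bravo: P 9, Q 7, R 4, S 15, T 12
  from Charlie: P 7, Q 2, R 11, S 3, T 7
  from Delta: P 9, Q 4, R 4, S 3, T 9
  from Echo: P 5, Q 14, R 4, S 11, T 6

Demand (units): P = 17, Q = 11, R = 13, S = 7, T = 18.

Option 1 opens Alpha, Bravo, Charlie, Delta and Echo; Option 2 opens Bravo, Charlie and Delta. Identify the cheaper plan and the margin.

Option 1: {Alpha, Bravo, Charlie, Delta, Echo}: P→Echo 5·17=85, Q→Charlie 2·11=22, R→Bravo 4·13=52, S→Charlie 3·7=21, T→Echo 6·18=108. Service 288; fixed 231; total 519.
Option 2: {Bravo, Charlie, Delta}: P→Charlie 7·17=119, Q→Charlie 2·11=22, R→Bravo 4·13=52, S→Charlie 3·7=21, T→Charlie 7·18=126. Service 340; fixed 144; total 484.
Difference: |519 − 484| = 35.

Option 2 is cheaper by 35.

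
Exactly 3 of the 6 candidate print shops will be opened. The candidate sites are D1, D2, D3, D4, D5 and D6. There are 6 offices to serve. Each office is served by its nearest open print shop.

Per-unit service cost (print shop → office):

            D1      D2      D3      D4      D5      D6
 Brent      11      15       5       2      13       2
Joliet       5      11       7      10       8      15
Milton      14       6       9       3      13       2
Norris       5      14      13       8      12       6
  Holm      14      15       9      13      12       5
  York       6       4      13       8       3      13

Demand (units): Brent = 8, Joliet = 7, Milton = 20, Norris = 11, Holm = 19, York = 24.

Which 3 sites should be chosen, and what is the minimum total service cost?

Choose D1, D5 and D6; total service cost 313.

With exactly 3 open, each office uses its cheapest among the chosen.
{D1, D5, D6}: Brent→D6 2·8=16, Joliet→D1 5·7=35, Milton→D6 2·20=40, Norris→D1 5·11=55, Holm→D6 5·19=95, York→D5 3·24=72. Service cost 313.
{D1, D2, D6}: service cost 337
{D3, D5, D6}: service cost 338
Among all 20 size-3 choices, {D1, D5, D6} is lowest.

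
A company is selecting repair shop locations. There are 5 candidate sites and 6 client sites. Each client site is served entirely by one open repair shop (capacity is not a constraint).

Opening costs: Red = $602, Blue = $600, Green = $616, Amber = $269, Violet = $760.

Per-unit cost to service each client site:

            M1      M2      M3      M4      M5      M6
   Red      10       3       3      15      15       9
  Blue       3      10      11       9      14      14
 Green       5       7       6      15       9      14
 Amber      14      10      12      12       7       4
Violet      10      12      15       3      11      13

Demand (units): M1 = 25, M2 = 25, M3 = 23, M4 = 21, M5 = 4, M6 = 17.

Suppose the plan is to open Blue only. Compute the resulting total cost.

Each client site is assigned to its cheapest site among the open ones.
{Blue}: M1→Blue 3·25=75, M2→Blue 10·25=250, M3→Blue 11·23=253, M4→Blue 9·21=189, M5→Blue 14·4=56, M6→Blue 14·17=238. Service 1061; fixed 600; total 1661.

Total cost: 1661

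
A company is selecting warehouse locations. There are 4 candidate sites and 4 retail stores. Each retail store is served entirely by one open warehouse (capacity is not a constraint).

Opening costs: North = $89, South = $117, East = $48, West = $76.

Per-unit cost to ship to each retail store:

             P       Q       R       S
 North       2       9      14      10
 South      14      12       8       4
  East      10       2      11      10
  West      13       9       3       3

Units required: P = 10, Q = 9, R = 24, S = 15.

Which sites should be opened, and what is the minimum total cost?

Open East and West; minimum total cost 359.

For any fixed open set, each retail store goes to its cheapest open site; total = fixed + service.
{East, West}: P→East 10·10=100, Q→East 2·9=18, R→West 3·24=72, S→West 3·15=45. Service 235; fixed 124; total 359.
{North, East, West}: service 155 + fixed 213 = 368
{North, West}: P→North 2·10=20, Q→North 9·9=81, R→West 3·24=72, S→West 3·15=45. Service 218; fixed 165; total 383.
{North, South, East, West}: service 155 + fixed 330 = 485
(All 15 nonempty subsets were checked; East and West is lowest.)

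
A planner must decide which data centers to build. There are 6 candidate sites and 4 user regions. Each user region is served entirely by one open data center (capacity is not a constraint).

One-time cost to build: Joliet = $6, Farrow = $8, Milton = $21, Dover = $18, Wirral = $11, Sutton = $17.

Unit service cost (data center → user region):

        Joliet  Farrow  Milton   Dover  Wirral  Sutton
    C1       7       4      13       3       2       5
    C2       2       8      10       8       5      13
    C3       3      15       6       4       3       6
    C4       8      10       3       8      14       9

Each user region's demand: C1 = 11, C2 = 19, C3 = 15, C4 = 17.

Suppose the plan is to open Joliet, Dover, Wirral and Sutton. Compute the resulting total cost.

Each user region is assigned to its cheapest site among the open ones.
{Joliet, Dover, Wirral, Sutton}: C1→Wirral 2·11=22, C2→Joliet 2·19=38, C3→Joliet 3·15=45, C4→Joliet 8·17=136. Service 241; fixed 52; total 293.

Total cost: 293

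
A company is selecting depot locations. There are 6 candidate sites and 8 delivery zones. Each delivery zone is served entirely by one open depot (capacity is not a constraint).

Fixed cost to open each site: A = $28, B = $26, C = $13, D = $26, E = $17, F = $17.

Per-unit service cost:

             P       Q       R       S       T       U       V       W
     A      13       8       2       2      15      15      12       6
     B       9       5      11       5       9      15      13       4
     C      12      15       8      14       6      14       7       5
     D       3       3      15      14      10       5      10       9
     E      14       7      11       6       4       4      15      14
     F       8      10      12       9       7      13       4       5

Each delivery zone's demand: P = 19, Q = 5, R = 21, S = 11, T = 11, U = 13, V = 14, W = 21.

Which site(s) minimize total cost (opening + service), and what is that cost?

For any fixed open set, each delivery zone goes to its cheapest open site; total = fixed + service.
{A, D, E, F}: P→D 3·19=57, Q→D 3·5=15, R→A 2·21=42, S→A 2·11=22, T→E 4·11=44, U→E 4·13=52, V→F 4·14=56, W→F 5·21=105. Service 393; fixed 88; total 481.
{A, B, D, E, F}: P→D 3·19=57, Q→D 3·5=15, R→A 2·21=42, S→A 2·11=22, T→E 4·11=44, U→E 4·13=52, V→F 4·14=56, W→B 4·21=84. Service 372; fixed 114; total 486.
{A, C, D, E, F}: service 393 + fixed 101 = 494
{A, B, C, D, E, F}: service 372 + fixed 127 = 499
No other subset beats 481.

Open A, D, E and F; minimum total cost 481.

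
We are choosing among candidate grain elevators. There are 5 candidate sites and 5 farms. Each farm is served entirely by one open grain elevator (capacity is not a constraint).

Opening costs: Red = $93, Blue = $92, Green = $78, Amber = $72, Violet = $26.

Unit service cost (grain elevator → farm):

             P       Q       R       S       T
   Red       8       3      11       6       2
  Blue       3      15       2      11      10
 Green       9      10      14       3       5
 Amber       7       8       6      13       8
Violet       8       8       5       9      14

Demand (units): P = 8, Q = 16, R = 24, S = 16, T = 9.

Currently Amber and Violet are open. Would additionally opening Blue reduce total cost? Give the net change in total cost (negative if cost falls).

Current service cost with {Amber, Violet}: 520.
Adding Blue: each farm re-picks its cheapest; new service cost 416, saving 104.
Extra fixed cost: 92. Net change = 92 − 104 = -12.
(Totals: 618 → 606.)

Yes — net change −12 (cost falls by 12).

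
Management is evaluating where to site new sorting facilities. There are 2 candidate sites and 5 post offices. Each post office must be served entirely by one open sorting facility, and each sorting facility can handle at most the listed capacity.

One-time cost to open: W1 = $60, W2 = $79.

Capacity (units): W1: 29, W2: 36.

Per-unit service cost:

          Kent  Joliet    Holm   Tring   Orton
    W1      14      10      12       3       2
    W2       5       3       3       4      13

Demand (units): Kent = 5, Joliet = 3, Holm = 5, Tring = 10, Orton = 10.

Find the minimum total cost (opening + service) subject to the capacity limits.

Open {W1, W2}: Kent→W2 5·5=25, Joliet→W2 3·3=9, Holm→W2 3·5=15, Tring→W1 3·10=30, Orton→W1 2·10=20.
Loads: W1 carries 20/29, W2 carries 13/36. Service 99; fixed 139; total 238.
Next best feasible plan costs 248.

Minimum total cost: 238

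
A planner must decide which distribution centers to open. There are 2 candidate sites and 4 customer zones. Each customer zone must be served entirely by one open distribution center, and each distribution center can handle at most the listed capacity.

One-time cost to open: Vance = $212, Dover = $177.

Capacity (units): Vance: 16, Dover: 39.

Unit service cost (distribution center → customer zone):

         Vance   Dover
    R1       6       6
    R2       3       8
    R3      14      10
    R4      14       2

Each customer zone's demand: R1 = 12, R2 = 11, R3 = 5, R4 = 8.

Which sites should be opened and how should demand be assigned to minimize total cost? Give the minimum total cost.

Minimum total cost: 403

Open {Dover}: R1→Dover 6·12=72, R2→Dover 8·11=88, R3→Dover 10·5=50, R4→Dover 2·8=16.
Loads: Dover carries 36/39. Service 226; fixed 177; total 403.
Next best feasible plan costs 560.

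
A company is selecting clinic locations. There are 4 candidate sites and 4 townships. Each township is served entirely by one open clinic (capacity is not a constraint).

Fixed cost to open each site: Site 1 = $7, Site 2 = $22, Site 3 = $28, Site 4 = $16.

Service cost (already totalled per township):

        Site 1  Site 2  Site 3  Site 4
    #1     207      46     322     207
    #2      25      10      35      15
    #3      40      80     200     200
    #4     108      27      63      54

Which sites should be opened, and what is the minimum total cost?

Open Site 1 and Site 2; minimum total cost 152.

For any fixed open set, each township goes to its cheapest open site; total = fixed + service.
{Site 1, Site 2}: #1→Site 2 46, #2→Site 2 10, #3→Site 1 40, #4→Site 2 27. Service 123; fixed 29; total 152.
{Site 1, Site 2, Site 4}: service 123 + fixed 45 = 168
{Site 1, Site 2, Site 3}: service 123 + fixed 57 = 180
{Site 1, Site 2, Site 3, Site 4}: service 123 + fixed 73 = 196
No other subset beats 152.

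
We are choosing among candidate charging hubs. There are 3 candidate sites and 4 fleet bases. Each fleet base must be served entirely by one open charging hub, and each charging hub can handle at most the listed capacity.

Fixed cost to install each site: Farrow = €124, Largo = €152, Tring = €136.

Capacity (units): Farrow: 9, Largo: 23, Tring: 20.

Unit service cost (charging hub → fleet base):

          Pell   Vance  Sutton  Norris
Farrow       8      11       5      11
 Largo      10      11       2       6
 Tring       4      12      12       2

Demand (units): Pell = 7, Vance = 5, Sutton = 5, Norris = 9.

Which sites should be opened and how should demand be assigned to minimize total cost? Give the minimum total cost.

Open {Largo, Tring}: Pell→Tring 4·7=28, Vance→Largo 11·5=55, Sutton→Largo 2·5=10, Norris→Tring 2·9=18.
Loads: Largo carries 10/23, Tring carries 16/20. Service 111; fixed 288; total 399.
Next best feasible plan costs 435.

Minimum total cost: 399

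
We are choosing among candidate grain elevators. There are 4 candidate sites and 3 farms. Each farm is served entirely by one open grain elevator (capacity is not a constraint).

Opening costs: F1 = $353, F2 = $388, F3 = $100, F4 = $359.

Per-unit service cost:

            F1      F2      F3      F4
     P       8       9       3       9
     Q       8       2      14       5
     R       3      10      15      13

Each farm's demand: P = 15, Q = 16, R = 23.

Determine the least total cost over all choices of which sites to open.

For any fixed open set, each farm goes to its cheapest open site; total = fixed + service.
{F1}: P→F1 8·15=120, Q→F1 8·16=128, R→F1 3·23=69. Service 317; fixed 353; total 670.
{F1, F3}: service 242 + fixed 453 = 695
{F3}: P→F3 3·15=45, Q→F3 14·16=224, R→F3 15·23=345. Service 614; fixed 100; total 714.
{F1, F2, F3, F4}: service 146 + fixed 1200 = 1346
(All 15 nonempty subsets were checked; F1 only is lowest.)

Minimum total cost: 670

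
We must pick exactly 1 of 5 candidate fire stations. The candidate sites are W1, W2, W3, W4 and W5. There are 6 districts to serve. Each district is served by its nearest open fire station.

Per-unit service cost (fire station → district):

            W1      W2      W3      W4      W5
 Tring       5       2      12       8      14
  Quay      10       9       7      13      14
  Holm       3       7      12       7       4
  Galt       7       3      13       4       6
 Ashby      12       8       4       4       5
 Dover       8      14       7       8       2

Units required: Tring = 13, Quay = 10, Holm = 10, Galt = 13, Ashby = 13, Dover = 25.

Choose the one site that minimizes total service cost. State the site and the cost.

With exactly 1 open, each district uses its cheapest among the chosen.
{W5}: Tring→W5 14·13=182, Quay→W5 14·10=140, Holm→W5 4·10=40, Galt→W5 6·13=78, Ashby→W5 5·13=65, Dover→W5 2·25=50. Service cost 555.
{W4}: service cost 608
{W1}: service cost 642
Among all 5 size-1 choices, {W5} is lowest.

Choose W5 only; total service cost 555.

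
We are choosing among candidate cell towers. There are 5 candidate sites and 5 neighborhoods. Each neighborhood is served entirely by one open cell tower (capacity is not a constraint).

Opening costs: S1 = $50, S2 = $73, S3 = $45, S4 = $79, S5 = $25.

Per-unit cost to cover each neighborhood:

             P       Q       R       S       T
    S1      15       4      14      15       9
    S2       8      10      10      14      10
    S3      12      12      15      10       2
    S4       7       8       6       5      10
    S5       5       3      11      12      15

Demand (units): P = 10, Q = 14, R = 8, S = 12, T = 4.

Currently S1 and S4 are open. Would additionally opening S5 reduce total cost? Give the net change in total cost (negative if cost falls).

Yes — net change −9 (cost falls by 9).

Current service cost with {S1, S4}: 270.
Adding S5: each neighborhood re-picks its cheapest; new service cost 236, saving 34.
Extra fixed cost: 25. Net change = 25 − 34 = -9.
(Totals: 399 → 390.)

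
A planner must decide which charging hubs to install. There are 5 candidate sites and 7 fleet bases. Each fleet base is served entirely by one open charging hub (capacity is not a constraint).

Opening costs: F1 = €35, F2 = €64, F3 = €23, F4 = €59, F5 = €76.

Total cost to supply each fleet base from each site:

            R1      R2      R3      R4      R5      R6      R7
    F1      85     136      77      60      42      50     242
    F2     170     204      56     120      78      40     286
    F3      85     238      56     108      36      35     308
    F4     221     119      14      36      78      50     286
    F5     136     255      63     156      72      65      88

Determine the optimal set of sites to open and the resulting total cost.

Open F3, F4 and F5; minimum total cost 571.

For any fixed open set, each fleet base goes to its cheapest open site; total = fixed + service.
{F3, F4, F5}: R1→F3 85, R2→F4 119, R3→F4 14, R4→F4 36, R5→F3 36, R6→F3 35, R7→F5 88. Service 413; fixed 158; total 571.
{F1, F4, F5}: service 434 + fixed 170 = 604
{F1, F3, F4, F5}: service 413 + fixed 193 = 606
{F1, F2, F3, F4, F5}: service 413 + fixed 257 = 670
No other subset beats 571.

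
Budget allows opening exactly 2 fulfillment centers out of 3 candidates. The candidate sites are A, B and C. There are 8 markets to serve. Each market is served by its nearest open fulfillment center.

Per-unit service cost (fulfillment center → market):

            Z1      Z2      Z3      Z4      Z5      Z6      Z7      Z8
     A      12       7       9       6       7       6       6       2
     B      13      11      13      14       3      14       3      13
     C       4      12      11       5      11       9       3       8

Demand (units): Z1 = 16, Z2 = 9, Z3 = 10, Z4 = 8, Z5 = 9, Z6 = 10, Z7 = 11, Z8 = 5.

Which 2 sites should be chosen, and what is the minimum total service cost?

Choose A and C; total service cost 423.

With exactly 2 open, each market uses its cheapest among the chosen.
{A, C}: Z1→C 4·16=64, Z2→A 7·9=63, Z3→A 9·10=90, Z4→C 5·8=40, Z5→A 7·9=63, Z6→A 6·10=60, Z7→C 3·11=33, Z8→A 2·5=10. Service cost 423.
{B, C}: service cost 503
{A, B}: service cost 523
Among all 3 size-2 choices, {A, C} is lowest.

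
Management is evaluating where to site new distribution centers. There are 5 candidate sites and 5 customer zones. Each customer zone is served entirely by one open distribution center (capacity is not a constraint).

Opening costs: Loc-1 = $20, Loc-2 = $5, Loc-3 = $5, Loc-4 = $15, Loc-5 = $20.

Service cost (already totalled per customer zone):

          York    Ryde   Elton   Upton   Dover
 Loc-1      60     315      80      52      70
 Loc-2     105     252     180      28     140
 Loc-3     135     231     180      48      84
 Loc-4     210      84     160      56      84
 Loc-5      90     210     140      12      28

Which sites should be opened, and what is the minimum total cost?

Open Loc-1, Loc-4 and Loc-5; minimum total cost 319.

For any fixed open set, each customer zone goes to its cheapest open site; total = fixed + service.
{Loc-1, Loc-4, Loc-5}: York→Loc-1 60, Ryde→Loc-4 84, Elton→Loc-1 80, Upton→Loc-5 12, Dover→Loc-5 28. Service 264; fixed 55; total 319.
{Loc-1, Loc-2, Loc-4, Loc-5}: service 264 + fixed 60 = 324
{Loc-1, Loc-3, Loc-4, Loc-5}: York→Loc-1 60, Ryde→Loc-4 84, Elton→Loc-1 80, Upton→Loc-5 12, Dover→Loc-5 28. Service 264; fixed 60; total 324.
{Loc-1, Loc-2, Loc-3, Loc-4, Loc-5}: service 264 + fixed 65 = 329
No other subset beats 319.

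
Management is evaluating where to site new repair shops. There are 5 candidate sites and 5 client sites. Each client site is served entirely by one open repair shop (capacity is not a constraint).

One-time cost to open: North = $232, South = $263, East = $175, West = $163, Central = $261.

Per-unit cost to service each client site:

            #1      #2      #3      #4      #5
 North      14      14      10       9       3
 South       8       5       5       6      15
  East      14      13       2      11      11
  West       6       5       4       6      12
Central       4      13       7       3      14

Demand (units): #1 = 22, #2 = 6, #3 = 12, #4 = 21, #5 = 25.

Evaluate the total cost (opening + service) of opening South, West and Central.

Total cost: 1216

Each client site is assigned to its cheapest site among the open ones.
{South, West, Central}: #1→Central 4·22=88, #2→South 5·6=30, #3→West 4·12=48, #4→Central 3·21=63, #5→West 12·25=300. Service 529; fixed 687; total 1216.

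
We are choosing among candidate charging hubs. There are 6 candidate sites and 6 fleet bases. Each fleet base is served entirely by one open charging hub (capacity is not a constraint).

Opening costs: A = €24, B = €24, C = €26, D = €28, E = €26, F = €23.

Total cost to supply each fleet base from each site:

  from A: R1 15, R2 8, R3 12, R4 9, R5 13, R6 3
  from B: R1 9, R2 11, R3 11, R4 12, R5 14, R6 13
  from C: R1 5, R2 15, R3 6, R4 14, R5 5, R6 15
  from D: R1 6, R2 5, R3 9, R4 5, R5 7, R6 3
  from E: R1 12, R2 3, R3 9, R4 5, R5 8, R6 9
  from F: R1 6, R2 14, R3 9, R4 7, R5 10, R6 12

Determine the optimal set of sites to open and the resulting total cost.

Open D only; minimum total cost 63.

For any fixed open set, each fleet base goes to its cheapest open site; total = fixed + service.
{D}: R1→D 6, R2→D 5, R3→D 9, R4→D 5, R5→D 7, R6→D 3. Service 35; fixed 28; total 63.
{E}: service 46 + fixed 26 = 72
{F}: service 58 + fixed 23 = 81
{A, B, C, D, E, F}: service 27 + fixed 151 = 178
No other subset beats 63.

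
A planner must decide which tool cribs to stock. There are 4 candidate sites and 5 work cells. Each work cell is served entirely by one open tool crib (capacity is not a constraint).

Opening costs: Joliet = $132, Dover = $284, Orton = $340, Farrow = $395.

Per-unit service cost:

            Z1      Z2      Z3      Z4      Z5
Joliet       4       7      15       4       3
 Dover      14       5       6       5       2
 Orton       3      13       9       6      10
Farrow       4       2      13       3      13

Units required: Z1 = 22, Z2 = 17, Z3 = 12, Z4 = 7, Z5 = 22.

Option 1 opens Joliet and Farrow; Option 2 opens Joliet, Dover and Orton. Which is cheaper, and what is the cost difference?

Option 1: {Joliet, Farrow}: Z1→Joliet 4·22=88, Z2→Farrow 2·17=34, Z3→Farrow 13·12=156, Z4→Farrow 3·7=21, Z5→Joliet 3·22=66. Service 365; fixed 527; total 892.
Option 2: {Joliet, Dover, Orton}: Z1→Orton 3·22=66, Z2→Dover 5·17=85, Z3→Dover 6·12=72, Z4→Joliet 4·7=28, Z5→Dover 2·22=44. Service 295; fixed 756; total 1051.
Difference: |892 − 1051| = 159.

Option 1 is cheaper by 159.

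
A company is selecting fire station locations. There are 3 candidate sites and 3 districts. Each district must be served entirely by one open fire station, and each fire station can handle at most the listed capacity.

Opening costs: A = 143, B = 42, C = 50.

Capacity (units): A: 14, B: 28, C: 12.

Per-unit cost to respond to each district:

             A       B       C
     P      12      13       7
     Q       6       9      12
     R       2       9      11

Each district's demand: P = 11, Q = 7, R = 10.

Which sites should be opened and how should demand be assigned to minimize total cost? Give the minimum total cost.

Open {B, C}: P→C 7·11=77, Q→B 9·7=63, R→B 9·10=90.
Loads: B carries 17/28, C carries 11/12. Service 230; fixed 92; total 322.
Next best feasible plan costs 338.

Minimum total cost: 322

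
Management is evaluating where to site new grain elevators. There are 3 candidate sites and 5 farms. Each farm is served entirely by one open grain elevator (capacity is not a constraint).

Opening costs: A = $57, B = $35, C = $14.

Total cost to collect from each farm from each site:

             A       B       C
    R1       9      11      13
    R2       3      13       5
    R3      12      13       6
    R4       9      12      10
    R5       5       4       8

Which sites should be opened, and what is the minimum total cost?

For any fixed open set, each farm goes to its cheapest open site; total = fixed + service.
{C}: R1→C 13, R2→C 5, R3→C 6, R4→C 10, R5→C 8. Service 42; fixed 14; total 56.
{B, C}: service 36 + fixed 49 = 85
{B}: service 53 + fixed 35 = 88
{A, B, C}: R1→A 9, R2→A 3, R3→C 6, R4→A 9, R5→B 4. Service 31; fixed 106; total 137.
(All 7 nonempty subsets were checked; C only is lowest.)

Open C only; minimum total cost 56.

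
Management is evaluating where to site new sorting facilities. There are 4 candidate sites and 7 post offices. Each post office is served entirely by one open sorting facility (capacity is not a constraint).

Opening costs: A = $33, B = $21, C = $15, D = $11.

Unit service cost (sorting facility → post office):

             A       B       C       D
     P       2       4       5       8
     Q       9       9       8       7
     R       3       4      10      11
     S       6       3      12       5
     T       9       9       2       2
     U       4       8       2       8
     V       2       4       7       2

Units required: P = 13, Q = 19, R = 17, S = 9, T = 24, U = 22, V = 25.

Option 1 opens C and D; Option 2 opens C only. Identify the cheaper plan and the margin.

Option 1: {C, D}: P→C 5·13=65, Q→D 7·19=133, R→C 10·17=170, S→D 5·9=45, T→C 2·24=48, U→C 2·22=44, V→D 2·25=50. Service 555; fixed 26; total 581.
Option 2: {C}: P→C 5·13=65, Q→C 8·19=152, R→C 10·17=170, S→C 12·9=108, T→C 2·24=48, U→C 2·22=44, V→C 7·25=175. Service 762; fixed 15; total 777.
Difference: |581 − 777| = 196.

Option 1 is cheaper by 196.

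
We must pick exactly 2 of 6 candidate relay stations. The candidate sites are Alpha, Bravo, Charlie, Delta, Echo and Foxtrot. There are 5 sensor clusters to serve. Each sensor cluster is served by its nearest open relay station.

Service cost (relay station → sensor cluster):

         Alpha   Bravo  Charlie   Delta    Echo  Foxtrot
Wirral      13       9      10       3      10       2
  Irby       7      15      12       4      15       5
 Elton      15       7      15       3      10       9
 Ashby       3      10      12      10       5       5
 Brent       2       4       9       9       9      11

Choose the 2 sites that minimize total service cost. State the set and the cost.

Choose Alpha and Delta; total service cost 15.

With exactly 2 open, each sensor cluster uses its cheapest among the chosen.
{Alpha, Delta}: Wirral→Delta 3, Irby→Delta 4, Elton→Delta 3, Ashby→Alpha 3, Brent→Alpha 2. Service cost 15.
{Alpha, Foxtrot}: service cost 21
{Bravo, Foxtrot}: service cost 23
Among all 15 size-2 choices, {Alpha, Delta} is lowest.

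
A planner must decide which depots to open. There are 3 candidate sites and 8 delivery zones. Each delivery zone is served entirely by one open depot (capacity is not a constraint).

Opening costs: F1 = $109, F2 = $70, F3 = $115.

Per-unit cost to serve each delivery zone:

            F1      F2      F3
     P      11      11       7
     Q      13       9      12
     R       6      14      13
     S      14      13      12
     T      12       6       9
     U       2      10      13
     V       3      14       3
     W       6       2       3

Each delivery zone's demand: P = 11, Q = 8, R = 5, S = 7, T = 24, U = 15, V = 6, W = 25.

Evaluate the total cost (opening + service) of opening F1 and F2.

Each delivery zone is assigned to its cheapest site among the open ones.
{F1, F2}: P→F1 11·11=121, Q→F2 9·8=72, R→F1 6·5=30, S→F2 13·7=91, T→F2 6·24=144, U→F1 2·15=30, V→F1 3·6=18, W→F2 2·25=50. Service 556; fixed 179; total 735.

Total cost: 735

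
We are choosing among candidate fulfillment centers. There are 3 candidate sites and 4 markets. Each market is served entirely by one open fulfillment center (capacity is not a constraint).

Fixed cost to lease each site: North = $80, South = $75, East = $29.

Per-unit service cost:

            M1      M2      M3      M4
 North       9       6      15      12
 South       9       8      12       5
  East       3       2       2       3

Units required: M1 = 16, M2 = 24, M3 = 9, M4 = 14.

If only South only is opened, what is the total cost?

Each market is assigned to its cheapest site among the open ones.
{South}: M1→South 9·16=144, M2→South 8·24=192, M3→South 12·9=108, M4→South 5·14=70. Service 514; fixed 75; total 589.

Total cost: 589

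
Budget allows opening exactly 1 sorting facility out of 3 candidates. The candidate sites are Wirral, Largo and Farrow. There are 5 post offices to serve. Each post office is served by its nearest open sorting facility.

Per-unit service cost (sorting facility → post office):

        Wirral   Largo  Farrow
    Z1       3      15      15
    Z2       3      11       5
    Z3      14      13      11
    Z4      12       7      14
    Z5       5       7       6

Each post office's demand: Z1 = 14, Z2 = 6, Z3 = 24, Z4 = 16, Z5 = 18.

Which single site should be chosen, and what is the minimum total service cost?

Choose Wirral only; total service cost 678.

With exactly 1 open, each post office uses its cheapest among the chosen.
{Wirral}: Z1→Wirral 3·14=42, Z2→Wirral 3·6=18, Z3→Wirral 14·24=336, Z4→Wirral 12·16=192, Z5→Wirral 5·18=90. Service cost 678.
{Largo}: service cost 826
{Farrow}: service cost 836
Among all 3 size-1 choices, {Wirral} is lowest.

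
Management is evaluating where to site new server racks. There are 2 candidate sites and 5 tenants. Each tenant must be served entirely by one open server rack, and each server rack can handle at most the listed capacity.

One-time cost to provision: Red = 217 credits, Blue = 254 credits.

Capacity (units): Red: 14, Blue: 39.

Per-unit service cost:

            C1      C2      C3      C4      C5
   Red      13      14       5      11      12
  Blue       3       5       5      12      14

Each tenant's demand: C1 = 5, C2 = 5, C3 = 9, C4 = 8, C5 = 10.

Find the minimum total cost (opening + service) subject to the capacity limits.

Open {Blue}: C1→Blue 3·5=15, C2→Blue 5·5=25, C3→Blue 5·9=45, C4→Blue 12·8=96, C5→Blue 14·10=140.
Loads: Blue carries 37/39. Service 321; fixed 254; total 575.
Next best feasible plan costs 772.

Minimum total cost: 575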